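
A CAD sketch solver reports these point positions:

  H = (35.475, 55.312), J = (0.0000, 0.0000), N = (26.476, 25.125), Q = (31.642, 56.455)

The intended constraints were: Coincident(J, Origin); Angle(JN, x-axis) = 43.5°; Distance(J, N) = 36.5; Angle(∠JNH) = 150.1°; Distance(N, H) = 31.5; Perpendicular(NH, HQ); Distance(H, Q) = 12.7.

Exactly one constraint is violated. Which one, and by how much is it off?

Distance(H, Q) = 12.7 — off by 8.70.

J = (0.00, 0.00) ✓; JN at 43.50° ✓; |JN| = 36.50 ✓; ∠JNH = 150.1° ✓; |NH| = 31.50 ✓; ∠(NH, HQ) = 90.00° ✓; |HQ| = 4.000 ✗.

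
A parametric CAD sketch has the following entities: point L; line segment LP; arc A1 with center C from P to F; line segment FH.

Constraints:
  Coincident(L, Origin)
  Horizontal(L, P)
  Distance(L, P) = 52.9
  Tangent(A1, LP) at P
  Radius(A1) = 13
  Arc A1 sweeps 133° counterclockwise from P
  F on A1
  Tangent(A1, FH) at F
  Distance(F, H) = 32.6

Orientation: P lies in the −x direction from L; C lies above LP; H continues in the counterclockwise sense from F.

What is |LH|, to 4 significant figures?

79.97

L is at the origin; L and P share the same y with |LP| = 52.9 and P on the −x side, so P = (-52.90, 0.000). Since A1 is tangent to LP there, CP ⟂ LP, so C = P + (0, 13) = (-52.90, 13.00). On A1, P sits at bearing -90° from C; a 133° counterclockwise sweep puts F at bearing 43°, so F = C + 13.0·(cos 43°, sin 43°) = (-43.39, 21.87). A1 meets FH tangentially, so CF is at right angles to FH, so FH runs along (−sin 43°, cos 43°); with |FH| = 32.6, H = (-65.63, 45.71). Then |LH| = |H − L| = 79.97.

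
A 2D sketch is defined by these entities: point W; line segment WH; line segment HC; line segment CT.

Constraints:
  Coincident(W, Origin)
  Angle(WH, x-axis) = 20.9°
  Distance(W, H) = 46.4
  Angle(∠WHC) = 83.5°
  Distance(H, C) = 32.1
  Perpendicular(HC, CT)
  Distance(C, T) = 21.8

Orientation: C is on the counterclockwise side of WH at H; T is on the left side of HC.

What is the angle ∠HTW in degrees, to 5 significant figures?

76.332°

W is at the origin; WH runs at 20.9° with length 46.4, so H = 46.4·(cos 20.9°, sin 20.9°) = (43.347, 16.553). ∠WHC = 83.5°, so HC runs at 20.9° + (180° − 83.5°) = 117.40° from the x-axis; with |HC| = 32.1, C = H + 32.1·(cos 117.40°, sin 117.40°) = (28.575, 45.052). The perpendicularity gives CT at right angles to HC; with |CT| = 21.8 on the left of HC, T = C + 21.8·(-0.88782, -0.46020) = (9.2203, 35.019). Then cos ∠HTW = TH·TW / (|TH||TW|), giving 76.332°.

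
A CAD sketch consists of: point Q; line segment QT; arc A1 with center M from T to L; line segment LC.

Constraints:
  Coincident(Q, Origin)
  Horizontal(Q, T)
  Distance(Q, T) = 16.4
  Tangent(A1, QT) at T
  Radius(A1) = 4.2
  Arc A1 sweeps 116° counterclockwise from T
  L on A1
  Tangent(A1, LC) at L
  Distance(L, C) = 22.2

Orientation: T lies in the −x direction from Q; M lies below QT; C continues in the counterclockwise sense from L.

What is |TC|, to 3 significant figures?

26.7

Q is at the origin; Q and T share the same y with |QT| = 16.4 and T on the −x side, so T = (-16.4, 0.00). Since A1 is tangent to QT there, MT ⟂ QT, so M = T + (0, -4.2) = (-16.4, -4.20). On A1, T sits at bearing 90° from M; a 116° counterclockwise sweep puts L at bearing 206°, so L = M + 4.2·(cos 206°, sin 206°) = (-20.2, -6.04). Tangency of A1 to LC means the radius ML is perpendicular to LC, so LC runs along (−sin 206°, cos 206°); with |LC| = 22.2, C = (-10.4, -26.0). Then |TC| = |C − T| = 26.7.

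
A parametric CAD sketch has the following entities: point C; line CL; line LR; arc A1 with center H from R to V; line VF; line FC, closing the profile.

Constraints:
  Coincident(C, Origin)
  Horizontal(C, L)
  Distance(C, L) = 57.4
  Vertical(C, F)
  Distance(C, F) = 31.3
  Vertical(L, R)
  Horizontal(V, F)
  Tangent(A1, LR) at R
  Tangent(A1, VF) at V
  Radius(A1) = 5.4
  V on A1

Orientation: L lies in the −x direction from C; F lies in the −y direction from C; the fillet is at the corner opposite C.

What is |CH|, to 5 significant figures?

58.093

C is at the origin; CL is horizontal with |CL| = 57.4 and L on the −x side, so L = (-57.400, 0.0000). C and F share the same x with |CF| = 31.3 and F on the −y side, so F = (0.0000, -31.300). The virtual corner opposite C is at (-57.400, -31.300). Since A1 is tangent to LR there, HR ⟂ LR and A1 meets VF tangentially, so HV is at right angles to VF, with radius 5.4, so the center H sits 5.4 in from both sides at H = (-52.000, -25.900). Then |CH| = |H − C| = 58.093.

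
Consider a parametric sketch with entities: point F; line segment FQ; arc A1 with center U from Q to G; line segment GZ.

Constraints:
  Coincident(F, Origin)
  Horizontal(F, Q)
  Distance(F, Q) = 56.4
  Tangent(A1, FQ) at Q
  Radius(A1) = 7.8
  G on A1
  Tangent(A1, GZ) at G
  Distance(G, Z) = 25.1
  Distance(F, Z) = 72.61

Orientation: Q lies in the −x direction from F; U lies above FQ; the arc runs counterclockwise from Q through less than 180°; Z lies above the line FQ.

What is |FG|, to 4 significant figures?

51.60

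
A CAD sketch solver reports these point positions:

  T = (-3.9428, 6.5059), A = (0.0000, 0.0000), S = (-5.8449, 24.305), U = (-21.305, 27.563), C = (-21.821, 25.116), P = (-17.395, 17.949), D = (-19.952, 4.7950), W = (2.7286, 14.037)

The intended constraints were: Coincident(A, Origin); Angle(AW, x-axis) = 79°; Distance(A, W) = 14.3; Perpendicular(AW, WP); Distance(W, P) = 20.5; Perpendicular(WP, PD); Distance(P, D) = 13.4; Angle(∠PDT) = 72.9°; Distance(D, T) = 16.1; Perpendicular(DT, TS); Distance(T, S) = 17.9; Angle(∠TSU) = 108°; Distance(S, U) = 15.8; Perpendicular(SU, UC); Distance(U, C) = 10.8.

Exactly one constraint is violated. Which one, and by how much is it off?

Distance(U, C) = 10.8 — off by 8.30.

A = (0.00, 0.00) ✓; AW at 79.00° ✓; |AW| = 14.30 ✓; ∠(AW, WP) = 90.00° ✓; |WP| = 20.50 ✓; ∠(WP, PD) = 90.00° ✓; |PD| = 13.40 ✓; ∠PDT = 72.90° ✓; |DT| = 16.10 ✓; ∠(DT, TS) = 90.00° ✓; |TS| = 17.90 ✓; ∠TSU = 108.0° ✓; |SU| = 15.80 ✓; ∠(SU, UC) = 89.99° ✓; |UC| = 2.501 ✗.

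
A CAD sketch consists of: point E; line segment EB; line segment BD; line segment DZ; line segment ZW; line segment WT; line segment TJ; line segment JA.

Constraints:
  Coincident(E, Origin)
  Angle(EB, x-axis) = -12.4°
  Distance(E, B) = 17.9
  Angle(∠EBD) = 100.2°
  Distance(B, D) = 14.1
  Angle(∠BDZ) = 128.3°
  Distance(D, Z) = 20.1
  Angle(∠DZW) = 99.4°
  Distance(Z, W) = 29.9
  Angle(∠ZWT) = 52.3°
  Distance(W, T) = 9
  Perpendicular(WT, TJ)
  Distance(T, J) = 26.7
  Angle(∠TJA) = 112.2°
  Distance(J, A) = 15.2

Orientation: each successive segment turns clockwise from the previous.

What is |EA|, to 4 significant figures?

46.76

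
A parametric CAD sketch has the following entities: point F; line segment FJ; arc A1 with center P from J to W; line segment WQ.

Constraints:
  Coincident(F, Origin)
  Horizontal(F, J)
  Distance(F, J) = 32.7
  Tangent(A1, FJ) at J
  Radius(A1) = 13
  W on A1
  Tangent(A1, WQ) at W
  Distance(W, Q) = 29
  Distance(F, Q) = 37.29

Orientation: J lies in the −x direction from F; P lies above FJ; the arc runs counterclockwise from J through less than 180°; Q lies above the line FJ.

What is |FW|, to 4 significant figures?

22.20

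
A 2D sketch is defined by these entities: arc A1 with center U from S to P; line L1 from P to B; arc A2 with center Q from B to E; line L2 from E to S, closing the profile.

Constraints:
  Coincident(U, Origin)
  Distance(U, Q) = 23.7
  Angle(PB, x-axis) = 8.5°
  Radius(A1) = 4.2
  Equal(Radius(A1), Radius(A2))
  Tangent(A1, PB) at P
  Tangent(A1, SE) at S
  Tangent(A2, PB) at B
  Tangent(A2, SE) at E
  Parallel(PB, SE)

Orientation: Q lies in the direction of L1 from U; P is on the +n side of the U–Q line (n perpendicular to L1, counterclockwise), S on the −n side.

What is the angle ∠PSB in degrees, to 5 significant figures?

70.484°

The slot axis is L1's direction at 8.5°, so u = (cos 8.5°, sin 8.5°) = (0.98902, 0.14781) and n = (−sin 8.5°, cos 8.5°) = (-0.14781, 0.98902). U is at the origin and Q lies 23.7 along u from U, so Q = 23.7·u = (23.440, 3.5031). Tangency of A1 to both parallel lines with radius 4.2 puts P and S at U ± 4.2·n: P = (-0.62080, 4.1539), S = (0.62080, -4.1539). Equal radii place B and E the same way about Q: B = Q + 4.2·n = (22.819, 7.6569), E = Q − 4.2·n = (24.060, -0.65078). Then cos ∠PSB = SP·SB / (|SP||SB|), giving 70.484°.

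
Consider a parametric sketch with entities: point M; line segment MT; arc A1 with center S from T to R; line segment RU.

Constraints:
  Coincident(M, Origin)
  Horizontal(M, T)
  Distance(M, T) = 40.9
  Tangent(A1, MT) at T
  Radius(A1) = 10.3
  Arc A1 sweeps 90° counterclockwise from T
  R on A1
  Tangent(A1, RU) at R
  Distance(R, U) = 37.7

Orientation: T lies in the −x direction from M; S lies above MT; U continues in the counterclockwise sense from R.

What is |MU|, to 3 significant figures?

56.9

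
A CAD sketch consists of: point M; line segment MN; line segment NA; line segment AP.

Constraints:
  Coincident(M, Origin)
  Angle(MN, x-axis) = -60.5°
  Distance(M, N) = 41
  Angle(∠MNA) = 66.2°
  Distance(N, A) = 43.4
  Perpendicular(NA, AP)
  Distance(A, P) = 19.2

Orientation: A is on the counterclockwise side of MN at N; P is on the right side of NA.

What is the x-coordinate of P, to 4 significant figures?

61.52

M is at the origin; MN runs at -60.5° with length 41.0, so N = 41.0·(cos -60.5°, sin -60.5°) = (20.19, -35.68). ∠MNA = 66.2°, so NA runs at -60.5° + (180° − 66.2°) = 53.30° from the x-axis; with |NA| = 43.4, A = N + 43.4·(cos 53.30°, sin 53.30°) = (46.13, -0.8875). The perpendicularity gives AP at right angles to NA; with |AP| = 19.2 on the right of NA, P = A + 19.2·(0.8018, -0.5976) = (61.52, -12.36). So P.x = 61.52.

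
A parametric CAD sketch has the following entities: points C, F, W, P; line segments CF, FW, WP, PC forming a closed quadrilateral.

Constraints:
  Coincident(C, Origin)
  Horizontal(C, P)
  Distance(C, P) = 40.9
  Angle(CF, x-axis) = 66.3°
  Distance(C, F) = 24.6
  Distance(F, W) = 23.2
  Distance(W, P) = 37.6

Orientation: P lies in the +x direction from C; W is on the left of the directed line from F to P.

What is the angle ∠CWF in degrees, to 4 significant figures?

16.37°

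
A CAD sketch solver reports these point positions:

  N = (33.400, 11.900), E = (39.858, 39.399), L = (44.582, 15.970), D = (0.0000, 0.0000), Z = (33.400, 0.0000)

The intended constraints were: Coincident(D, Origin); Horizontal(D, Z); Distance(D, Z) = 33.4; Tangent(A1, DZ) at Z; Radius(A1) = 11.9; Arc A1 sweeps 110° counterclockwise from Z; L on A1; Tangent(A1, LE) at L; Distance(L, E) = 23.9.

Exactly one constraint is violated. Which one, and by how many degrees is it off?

Tangent(A1, LE) at L — off by 8.60°.

D = (0.00, 0.00) ✓; D.y = 0.00, Z.y = 0.00 ✓; |DZ| = 33.40 ✓; ∠(NZ, ZD) = 90.00° ✓; |NZ| = 11.90 ✓; bearing(N→L) − bearing(N→Z) = 110.0° ✓; |NL| = 11.90 ✓; ∠(NL, LE) = 98.60° ✗; |LE| = 23.90 ✓.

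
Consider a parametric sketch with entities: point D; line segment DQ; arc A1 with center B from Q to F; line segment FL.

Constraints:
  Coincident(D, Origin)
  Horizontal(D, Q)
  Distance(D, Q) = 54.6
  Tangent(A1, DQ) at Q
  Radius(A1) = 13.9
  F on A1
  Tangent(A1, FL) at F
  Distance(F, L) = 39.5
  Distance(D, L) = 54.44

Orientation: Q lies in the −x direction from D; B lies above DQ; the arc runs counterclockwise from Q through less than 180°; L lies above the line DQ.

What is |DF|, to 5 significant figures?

42.518

D is at the origin; DQ is horizontal with |DQ| = 54.6 and Q on the −x side, so Q = (-54.600, 0.0000). Tangency of A1 to DQ means the radius BQ is perpendicular to DQ, so B = Q + (0, 13.9) = (-54.600, 13.900). Since BF ⟂ FL (tangency), |BL| = √(13.9² + 39.5²) = 41.874 regardless of where F sits on A1. So L lies on both circle(D, 54.44) and circle(B, 41.874); the above-DQ intersection is L = (-28.315, 46.497). F is the foot of the tangent from L: F = (-41.497, 9.2614).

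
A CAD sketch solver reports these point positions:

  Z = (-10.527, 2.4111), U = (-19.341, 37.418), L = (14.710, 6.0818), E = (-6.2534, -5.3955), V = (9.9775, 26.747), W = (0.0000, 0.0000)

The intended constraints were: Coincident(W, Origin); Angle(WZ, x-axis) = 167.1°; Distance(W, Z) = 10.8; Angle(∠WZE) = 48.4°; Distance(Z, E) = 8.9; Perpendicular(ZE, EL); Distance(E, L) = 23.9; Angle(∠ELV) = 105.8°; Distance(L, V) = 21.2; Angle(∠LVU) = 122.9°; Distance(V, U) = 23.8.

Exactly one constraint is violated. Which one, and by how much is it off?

Distance(V, U) = 23.8 — off by 7.40.

W = (0.00, 0.00) ✓; WZ at 167.1° ✓; |WZ| = 10.80 ✓; ∠WZE = 48.40° ✓; |ZE| = 8.900 ✓; ∠(ZE, EL) = 90.00° ✓; |EL| = 23.90 ✓; ∠ELV = 105.8° ✓; |LV| = 21.20 ✓; ∠LVU = 122.9° ✓; |VU| = 31.20 ✗.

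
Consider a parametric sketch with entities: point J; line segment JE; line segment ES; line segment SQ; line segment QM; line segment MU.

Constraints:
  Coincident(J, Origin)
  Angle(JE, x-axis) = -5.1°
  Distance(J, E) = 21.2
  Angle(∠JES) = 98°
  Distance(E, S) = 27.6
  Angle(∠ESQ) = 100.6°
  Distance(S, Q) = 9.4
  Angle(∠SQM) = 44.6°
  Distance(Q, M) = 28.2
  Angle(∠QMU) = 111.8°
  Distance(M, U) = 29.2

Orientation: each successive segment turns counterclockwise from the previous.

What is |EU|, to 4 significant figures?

37.53

∠SQM = 44.6° gives QM at -68.30° from the x-axis; with |QM| = 28.2, M = (29.19, 2.574). ∠QMU = 111.8° gives MU at -0.1000° from the x-axis; with |MU| = 29.2, U = (58.39, 2.523). Then |EU| = |U − E| = 37.53.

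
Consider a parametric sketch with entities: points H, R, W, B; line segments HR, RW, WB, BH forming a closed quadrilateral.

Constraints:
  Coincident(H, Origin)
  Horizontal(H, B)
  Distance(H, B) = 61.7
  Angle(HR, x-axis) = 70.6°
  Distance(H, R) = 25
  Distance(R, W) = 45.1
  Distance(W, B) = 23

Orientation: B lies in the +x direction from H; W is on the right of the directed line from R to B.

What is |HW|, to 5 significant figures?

41.078

Checks: |RW| = 45.10 ✓; |WB| = 23.00 ✓.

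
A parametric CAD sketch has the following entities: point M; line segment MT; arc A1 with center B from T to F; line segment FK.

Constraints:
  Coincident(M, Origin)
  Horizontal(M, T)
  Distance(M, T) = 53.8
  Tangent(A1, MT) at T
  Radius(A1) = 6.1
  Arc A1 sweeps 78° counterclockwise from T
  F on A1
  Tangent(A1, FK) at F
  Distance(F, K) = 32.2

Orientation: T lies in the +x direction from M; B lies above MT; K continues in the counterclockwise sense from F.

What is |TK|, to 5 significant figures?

38.471

M is at the origin; M and T share the same y with |MT| = 53.8 and T on the +x side, so T = (53.800, 0.0000). Since A1 is tangent to MT there, BT ⟂ MT, so B = T + (0, 6.1) = (53.800, 6.1000). On A1, T sits at bearing -90° from B; a 78° counterclockwise sweep puts F at bearing -12°, so F = B + 6.1·(cos -12°, sin -12°) = (59.767, 4.8317). A1 meets FK tangentially, so BF is at right angles to FK, so FK runs along (−sin -12°, cos -12°); with |FK| = 32.2, K = (66.461, 36.328). Then |TK| = |K − T| = 38.471.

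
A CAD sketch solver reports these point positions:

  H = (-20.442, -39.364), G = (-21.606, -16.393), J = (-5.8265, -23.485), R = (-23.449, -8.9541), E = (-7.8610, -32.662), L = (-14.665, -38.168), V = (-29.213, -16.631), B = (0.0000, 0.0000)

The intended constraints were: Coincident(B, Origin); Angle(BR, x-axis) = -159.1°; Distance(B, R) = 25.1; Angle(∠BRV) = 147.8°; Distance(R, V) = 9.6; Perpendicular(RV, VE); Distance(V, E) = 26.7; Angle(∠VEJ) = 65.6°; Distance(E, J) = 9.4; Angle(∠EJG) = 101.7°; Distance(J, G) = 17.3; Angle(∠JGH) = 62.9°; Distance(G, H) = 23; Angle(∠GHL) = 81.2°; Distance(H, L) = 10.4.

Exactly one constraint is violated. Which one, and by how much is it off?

Distance(H, L) = 10.4 — off by 4.50.

B = (0.00, 0.00) ✓; BR at -159.1° ✓; |BR| = 25.10 ✓; ∠BRV = 147.8° ✓; |RV| = 9.600 ✓; ∠(RV, VE) = 90.00° ✓; |VE| = 26.70 ✓; ∠VEJ = 65.60° ✓; |EJ| = 9.400 ✓; ∠EJG = 101.7° ✓; |JG| = 17.30 ✓; ∠JGH = 62.90° ✓; |GH| = 23.00 ✓; ∠GHL = 81.20° ✓; |HL| = 5.900 ✗.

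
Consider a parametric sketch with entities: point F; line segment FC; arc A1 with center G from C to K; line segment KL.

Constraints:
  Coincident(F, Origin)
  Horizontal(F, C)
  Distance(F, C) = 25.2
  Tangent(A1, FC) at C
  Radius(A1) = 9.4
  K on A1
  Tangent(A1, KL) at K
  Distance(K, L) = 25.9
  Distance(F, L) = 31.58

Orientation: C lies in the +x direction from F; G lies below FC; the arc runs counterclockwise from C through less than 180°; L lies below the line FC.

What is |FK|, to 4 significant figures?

17.50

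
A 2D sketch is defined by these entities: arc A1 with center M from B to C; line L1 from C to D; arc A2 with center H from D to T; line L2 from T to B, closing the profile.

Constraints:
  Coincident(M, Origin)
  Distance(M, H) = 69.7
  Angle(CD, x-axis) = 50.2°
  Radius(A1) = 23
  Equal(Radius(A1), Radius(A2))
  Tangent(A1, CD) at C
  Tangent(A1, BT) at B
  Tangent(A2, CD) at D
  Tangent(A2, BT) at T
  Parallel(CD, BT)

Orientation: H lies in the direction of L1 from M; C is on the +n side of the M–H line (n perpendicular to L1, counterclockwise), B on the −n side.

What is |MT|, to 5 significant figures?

73.397

Tangency of A1 to both parallel lines with radius 23.0 puts C and B at M ± 23.0·n: C = (-17.671, 14.723), B = (17.671, -14.723). Equal radii place D and T the same way about H: D = H + 23.0·n = (26.945, 68.272), T = H − 23.0·n = (62.286, 38.827). Then |MT| = |T − M| = 73.397.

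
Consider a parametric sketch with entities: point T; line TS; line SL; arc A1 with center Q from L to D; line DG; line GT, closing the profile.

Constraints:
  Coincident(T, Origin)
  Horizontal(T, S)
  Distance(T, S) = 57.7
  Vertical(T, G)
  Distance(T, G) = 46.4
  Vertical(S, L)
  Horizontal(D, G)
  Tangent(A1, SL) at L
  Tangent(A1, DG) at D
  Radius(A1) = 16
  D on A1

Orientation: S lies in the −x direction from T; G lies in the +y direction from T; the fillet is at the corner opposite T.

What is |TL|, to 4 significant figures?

65.22

The virtual corner opposite T is at (-57.70, 46.40). The tangent condition forces QL to be normal to SL and tangency of A1 to DG means the radius QD is perpendicular to DG, with radius 16.0, so the center Q sits 16.0 in from both sides at Q = (-41.70, 30.40). That places the tangent points at L = (-57.70, 30.40) on SL and D = (-41.70, 46.40) on DG. Then |TL| = |L − T| = 65.22.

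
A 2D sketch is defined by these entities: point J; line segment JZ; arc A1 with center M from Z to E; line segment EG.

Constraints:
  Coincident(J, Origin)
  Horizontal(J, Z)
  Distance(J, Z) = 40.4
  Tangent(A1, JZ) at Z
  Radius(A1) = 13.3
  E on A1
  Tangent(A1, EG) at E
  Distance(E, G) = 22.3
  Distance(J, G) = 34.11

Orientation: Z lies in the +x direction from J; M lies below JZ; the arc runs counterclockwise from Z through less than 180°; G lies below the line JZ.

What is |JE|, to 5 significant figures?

29.335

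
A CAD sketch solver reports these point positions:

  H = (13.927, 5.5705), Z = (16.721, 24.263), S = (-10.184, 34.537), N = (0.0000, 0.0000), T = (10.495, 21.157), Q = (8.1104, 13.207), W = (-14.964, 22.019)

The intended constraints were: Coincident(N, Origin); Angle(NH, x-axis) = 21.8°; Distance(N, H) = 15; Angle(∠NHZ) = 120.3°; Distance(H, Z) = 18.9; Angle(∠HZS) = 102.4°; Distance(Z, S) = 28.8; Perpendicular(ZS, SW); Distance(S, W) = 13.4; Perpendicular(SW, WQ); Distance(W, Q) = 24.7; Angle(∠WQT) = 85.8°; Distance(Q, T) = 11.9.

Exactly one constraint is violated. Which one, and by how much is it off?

Distance(Q, T) = 11.9 — off by 3.60.

N = (0.00, 0.00) ✓; NH at 21.80° ✓; |NH| = 15.00 ✓; ∠NHZ = 120.3° ✓; |HZ| = 18.90 ✓; ∠HZS = 102.4° ✓; |ZS| = 28.80 ✓; ∠(ZS, SW) = 90.00° ✓; |SW| = 13.40 ✓; ∠(SW, WQ) = 90.00° ✓; |WQ| = 24.70 ✓; ∠WQT = 85.79° ✓; |QT| = 8.300 ✗.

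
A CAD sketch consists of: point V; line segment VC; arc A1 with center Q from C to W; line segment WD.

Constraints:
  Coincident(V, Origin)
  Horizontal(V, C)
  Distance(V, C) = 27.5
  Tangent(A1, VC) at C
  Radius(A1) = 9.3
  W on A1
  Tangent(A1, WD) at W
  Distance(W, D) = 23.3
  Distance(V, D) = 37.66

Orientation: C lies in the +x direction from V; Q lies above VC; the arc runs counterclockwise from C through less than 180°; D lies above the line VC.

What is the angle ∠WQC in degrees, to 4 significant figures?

132.6°

Checks: |VC| = 27.50 ✓; |QW| = 9.300 ✓; ∠(QW, WD) = 90.00° ✓; |WD| = 23.30 ✓; |VD| = 37.66 ✓.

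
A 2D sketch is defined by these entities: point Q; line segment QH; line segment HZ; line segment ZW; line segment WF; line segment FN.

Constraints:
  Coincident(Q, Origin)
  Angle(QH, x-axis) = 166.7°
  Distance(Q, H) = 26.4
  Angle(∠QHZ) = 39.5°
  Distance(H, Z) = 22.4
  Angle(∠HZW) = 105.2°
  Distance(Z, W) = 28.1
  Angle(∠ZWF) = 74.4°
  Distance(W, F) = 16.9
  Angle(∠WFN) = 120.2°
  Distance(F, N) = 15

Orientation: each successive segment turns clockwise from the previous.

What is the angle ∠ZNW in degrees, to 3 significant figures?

67.8°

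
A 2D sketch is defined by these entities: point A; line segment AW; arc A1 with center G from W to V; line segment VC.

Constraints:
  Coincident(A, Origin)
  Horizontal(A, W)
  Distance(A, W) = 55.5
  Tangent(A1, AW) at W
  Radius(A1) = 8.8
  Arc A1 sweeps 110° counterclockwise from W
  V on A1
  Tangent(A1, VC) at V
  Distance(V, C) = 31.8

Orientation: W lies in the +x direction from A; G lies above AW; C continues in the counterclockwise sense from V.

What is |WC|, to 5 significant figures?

41.773

A is at the origin; A and W share the same y with |AW| = 55.5 and W on the +x side, so W = (55.500, 0.0000). The tangent condition forces GW to be normal to AW, so G = W + (0, 8.8) = (55.500, 8.8000). On A1, W sits at bearing -90° from G; a 110° counterclockwise sweep puts V at bearing 20°, so V = G + 8.8·(cos 20°, sin 20°) = (63.769, 11.810). Tangency of A1 to VC means the radius GV is perpendicular to VC, so VC runs along (−sin 20°, cos 20°); with |VC| = 31.8, C = (52.893, 41.692). Then |WC| = |C − W| = 41.773.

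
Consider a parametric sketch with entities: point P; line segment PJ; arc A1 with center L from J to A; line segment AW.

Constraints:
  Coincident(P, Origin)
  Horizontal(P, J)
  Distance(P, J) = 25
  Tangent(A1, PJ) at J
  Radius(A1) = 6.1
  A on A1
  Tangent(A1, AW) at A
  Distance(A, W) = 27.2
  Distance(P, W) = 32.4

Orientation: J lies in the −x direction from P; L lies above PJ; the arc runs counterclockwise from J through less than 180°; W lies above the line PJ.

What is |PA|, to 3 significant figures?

19.6

Checks: ∠(LJ, JP) = 90.00° ✓; |LJ| = 6.100 ✓; |LA| = 6.100 ✓; ∠(LA, AW) = 90.00° ✓; |AW| = 27.20 ✓; |PW| = 32.40 ✓.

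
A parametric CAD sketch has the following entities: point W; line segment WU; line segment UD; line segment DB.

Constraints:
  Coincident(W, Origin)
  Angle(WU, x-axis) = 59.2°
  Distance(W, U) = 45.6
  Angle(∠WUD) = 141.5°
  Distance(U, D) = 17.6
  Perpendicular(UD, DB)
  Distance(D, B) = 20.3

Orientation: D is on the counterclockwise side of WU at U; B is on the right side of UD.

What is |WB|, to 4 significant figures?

72.18

W is at the origin; WU runs at 59.2° with length 45.6, so U = 45.6·(cos 59.2°, sin 59.2°) = (23.35, 39.17). ∠WUD = 141.5°, so UD runs at 59.2° + (180° − 141.5°) = 97.70° from the x-axis; with |UD| = 17.6, D = U + 17.6·(cos 97.70°, sin 97.70°) = (20.99, 56.61). UD ⟂ DB; with |DB| = 20.3 on the right of UD, B = D + 20.3·(0.9910, 0.1340) = (41.11, 59.33). Then |WB| = |B − W| = 72.18.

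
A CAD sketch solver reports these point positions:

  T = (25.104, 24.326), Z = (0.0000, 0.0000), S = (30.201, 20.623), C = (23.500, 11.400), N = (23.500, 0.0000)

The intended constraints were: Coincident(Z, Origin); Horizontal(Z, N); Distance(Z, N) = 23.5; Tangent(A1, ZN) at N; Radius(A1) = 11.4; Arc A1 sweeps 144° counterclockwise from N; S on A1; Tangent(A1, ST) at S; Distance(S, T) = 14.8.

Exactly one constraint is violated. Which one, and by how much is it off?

Distance(S, T) = 14.8 — off by 8.50.

Z = (0.00, 0.00) ✓; Z.y = 0.00, N.y = 0.00 ✓; |ZN| = 23.50 ✓; ∠(CN, NZ) = 90.00° ✓; |CN| = 11.40 ✓; bearing(C→S) − bearing(C→N) = 144.0° ✓; |CS| = 11.40 ✓; ∠(CS, ST) = 90.00° ✓; |ST| = 6.300 ✗.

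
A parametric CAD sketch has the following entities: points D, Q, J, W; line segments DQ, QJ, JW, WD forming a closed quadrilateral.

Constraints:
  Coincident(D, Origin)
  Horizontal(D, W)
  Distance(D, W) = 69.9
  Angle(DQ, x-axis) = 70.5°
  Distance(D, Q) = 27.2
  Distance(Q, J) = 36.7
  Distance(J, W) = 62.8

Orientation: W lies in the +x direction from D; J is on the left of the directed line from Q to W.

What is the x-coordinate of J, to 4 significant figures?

34.64

Checks: |QJ| = 36.70 ✓; |JW| = 62.80 ✓.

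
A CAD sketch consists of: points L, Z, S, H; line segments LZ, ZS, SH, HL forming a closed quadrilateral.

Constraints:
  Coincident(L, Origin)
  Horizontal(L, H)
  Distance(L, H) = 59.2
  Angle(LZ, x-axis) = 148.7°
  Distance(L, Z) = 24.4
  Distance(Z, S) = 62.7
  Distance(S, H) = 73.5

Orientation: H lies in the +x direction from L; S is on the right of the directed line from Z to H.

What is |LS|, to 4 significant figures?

45.85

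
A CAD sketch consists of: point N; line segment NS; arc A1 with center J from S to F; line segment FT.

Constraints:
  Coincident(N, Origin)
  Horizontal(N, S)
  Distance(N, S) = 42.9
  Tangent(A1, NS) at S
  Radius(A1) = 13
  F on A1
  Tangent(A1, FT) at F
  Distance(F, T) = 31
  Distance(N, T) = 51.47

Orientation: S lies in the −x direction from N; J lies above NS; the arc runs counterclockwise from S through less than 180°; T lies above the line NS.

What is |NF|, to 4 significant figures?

32.32

Checks: ∠(JS, SN) = 90.00° ✓; |JF| = 13.00 ✓; ∠(JF, FT) = 90.00° ✓; |FT| = 31.00 ✓; |NT| = 51.47 ✓.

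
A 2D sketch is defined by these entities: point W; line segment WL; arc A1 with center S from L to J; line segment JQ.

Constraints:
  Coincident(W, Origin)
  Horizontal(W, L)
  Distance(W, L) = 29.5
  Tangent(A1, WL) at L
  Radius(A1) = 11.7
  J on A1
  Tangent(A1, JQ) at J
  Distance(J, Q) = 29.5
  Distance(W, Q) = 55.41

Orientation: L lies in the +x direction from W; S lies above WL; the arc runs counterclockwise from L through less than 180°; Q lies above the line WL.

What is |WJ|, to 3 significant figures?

43.3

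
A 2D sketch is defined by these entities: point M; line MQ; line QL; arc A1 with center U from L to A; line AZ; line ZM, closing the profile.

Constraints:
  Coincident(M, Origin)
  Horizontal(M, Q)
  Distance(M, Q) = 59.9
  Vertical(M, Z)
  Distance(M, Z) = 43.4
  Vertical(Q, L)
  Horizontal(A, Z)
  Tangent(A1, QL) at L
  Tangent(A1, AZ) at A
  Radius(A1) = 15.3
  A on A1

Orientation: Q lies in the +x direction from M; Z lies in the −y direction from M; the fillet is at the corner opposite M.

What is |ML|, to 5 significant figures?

66.164

The virtual corner opposite M is at (59.900, -43.400). The tangent condition forces UL to be normal to QL and A1 meets AZ tangentially, so UA is at right angles to AZ, with radius 15.3, so the center U sits 15.3 in from both sides at U = (44.600, -28.100). That places the tangent points at L = (59.900, -28.100) on QL and A = (44.600, -43.400) on AZ. Then |ML| = |L − M| = 66.164.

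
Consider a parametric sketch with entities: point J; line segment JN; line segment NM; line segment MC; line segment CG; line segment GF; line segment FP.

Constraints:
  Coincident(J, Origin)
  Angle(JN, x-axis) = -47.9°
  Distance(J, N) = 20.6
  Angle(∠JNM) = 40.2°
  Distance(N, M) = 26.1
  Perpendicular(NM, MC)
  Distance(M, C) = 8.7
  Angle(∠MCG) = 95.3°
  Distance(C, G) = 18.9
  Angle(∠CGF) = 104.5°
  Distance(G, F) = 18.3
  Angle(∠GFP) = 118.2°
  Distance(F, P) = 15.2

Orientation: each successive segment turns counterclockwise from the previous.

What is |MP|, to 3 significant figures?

23.4

∠CGF = 104.5° gives GF at -17.9° from the x-axis; with |GF| = 18.3, F = (20.5, -14.0). ∠GFP = 118.2° gives FP at 43.9° from the x-axis; with |FP| = 15.2, P = (31.5, -3.44). Then |MP| = |P − M| = 23.4.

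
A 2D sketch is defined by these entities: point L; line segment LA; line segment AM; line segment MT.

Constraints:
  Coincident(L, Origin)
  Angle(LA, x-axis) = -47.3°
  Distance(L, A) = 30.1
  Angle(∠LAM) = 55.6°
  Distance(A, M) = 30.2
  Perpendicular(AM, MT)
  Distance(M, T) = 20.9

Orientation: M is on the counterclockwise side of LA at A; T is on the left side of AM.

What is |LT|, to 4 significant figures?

13.77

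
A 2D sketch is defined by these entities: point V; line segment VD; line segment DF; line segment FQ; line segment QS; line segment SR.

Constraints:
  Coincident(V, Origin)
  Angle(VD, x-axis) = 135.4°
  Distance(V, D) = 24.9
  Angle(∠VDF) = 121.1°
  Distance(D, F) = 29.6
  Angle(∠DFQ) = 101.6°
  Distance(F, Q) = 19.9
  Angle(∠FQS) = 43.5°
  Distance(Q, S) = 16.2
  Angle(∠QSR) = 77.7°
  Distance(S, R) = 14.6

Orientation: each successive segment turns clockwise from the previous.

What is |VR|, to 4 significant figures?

48.66

∠FQS = 43.5° gives QS at -138.4° from the x-axis; with |QS| = 16.2, S = (-3.045, 34.85). ∠QSR = 77.7° gives SR at 119.3° from the x-axis; with |SR| = 14.6, R = (-10.19, 47.58). Then |VR| = |R − V| = 48.66.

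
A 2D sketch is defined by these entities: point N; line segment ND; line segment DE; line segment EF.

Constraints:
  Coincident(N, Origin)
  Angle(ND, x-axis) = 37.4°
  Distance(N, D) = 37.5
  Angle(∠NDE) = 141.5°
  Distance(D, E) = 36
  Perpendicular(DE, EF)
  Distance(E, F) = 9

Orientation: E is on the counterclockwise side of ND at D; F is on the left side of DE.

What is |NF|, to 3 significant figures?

66.9

N is at the origin; ND runs at 37.4° with length 37.5, so D = 37.5·(cos 37.4°, sin 37.4°) = (29.8, 22.8). ∠NDE = 141.5°, so DE runs at 37.4° + (180° − 141.5°) = 75.9° from the x-axis; with |DE| = 36.0, E = D + 36.0·(cos 75.9°, sin 75.9°) = (38.6, 57.7). DE ⟂ EF; with |EF| = 9.0 on the left of DE, F = E + 9.0·(-0.970, 0.244) = (29.8, 59.9). Then |NF| = |F − N| = 66.9.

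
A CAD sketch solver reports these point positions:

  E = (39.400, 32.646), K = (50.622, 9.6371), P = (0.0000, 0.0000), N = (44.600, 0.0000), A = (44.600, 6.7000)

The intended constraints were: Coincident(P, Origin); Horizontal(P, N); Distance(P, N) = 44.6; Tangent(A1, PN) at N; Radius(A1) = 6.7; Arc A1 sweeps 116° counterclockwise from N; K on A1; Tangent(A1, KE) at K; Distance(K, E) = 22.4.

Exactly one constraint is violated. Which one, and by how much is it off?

Distance(K, E) = 22.4 — off by 3.20.

P = (0.00, 0.00) ✓; P.y = 0.00, N.y = 0.00 ✓; |PN| = 44.60 ✓; ∠(AN, NP) = 90.00° ✓; |AN| = 6.700 ✓; bearing(A→K) − bearing(A→N) = 116.0° ✓; |AK| = 6.700 ✓; ∠(AK, KE) = 90.00° ✓; |KE| = 25.60 ✗.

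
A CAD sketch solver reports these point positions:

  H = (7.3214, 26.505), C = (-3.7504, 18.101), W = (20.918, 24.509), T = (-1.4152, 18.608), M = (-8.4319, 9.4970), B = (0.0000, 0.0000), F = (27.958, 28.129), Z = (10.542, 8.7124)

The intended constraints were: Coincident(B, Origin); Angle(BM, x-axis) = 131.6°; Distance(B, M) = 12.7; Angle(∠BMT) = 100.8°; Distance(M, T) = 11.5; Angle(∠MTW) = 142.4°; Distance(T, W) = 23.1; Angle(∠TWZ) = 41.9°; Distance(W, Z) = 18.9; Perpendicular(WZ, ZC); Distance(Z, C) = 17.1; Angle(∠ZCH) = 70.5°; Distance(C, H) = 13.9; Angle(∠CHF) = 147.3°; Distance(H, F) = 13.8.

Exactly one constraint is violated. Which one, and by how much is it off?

Distance(H, F) = 13.8 — off by 6.90.

B = (0.00, 0.00) ✓; BM at 131.6° ✓; |BM| = 12.70 ✓; ∠BMT = 100.8° ✓; |MT| = 11.50 ✓; ∠MTW = 142.4° ✓; |TW| = 23.10 ✓; ∠TWZ = 41.90° ✓; |WZ| = 18.90 ✓; ∠(WZ, ZC) = 90.00° ✓; |ZC| = 17.10 ✓; ∠ZCH = 70.50° ✓; |CH| = 13.90 ✓; ∠CHF = 147.3° ✓; |HF| = 20.70 ✗.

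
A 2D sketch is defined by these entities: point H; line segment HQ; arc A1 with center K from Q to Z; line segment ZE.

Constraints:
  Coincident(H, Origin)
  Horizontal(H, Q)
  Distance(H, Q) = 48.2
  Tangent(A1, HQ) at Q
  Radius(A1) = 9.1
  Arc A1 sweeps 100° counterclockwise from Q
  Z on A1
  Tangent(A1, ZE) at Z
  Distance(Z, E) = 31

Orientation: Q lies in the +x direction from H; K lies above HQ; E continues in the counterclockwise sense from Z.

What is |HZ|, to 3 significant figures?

58.2

A1 meets HQ tangentially, so KQ is at right angles to HQ, so K = Q + (0, 9.1) = (48.2, 9.10). On A1, Q sits at bearing -90° from K; a 100° counterclockwise sweep puts Z at bearing 10°, so Z = K + 9.1·(cos 10°, sin 10°) = (57.2, 10.7). Then |HZ| = |Z − H| = 58.2.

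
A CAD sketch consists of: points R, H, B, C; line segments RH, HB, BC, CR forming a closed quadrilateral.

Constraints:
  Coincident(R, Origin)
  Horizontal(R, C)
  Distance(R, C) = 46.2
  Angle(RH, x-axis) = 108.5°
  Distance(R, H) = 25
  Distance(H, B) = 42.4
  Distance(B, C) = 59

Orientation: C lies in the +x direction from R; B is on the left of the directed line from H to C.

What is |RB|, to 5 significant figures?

58.093

Checks: |HB| = 42.40 ✓; |BC| = 59.00 ✓.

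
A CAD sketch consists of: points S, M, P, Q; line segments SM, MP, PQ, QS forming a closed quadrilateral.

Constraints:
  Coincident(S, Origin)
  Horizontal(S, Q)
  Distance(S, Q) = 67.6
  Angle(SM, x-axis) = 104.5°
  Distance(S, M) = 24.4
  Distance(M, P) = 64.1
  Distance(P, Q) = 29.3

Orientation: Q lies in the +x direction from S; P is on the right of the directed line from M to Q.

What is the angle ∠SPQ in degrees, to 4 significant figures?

123.8°

Checks: |MP| = 64.10 ✓; |PQ| = 29.30 ✓.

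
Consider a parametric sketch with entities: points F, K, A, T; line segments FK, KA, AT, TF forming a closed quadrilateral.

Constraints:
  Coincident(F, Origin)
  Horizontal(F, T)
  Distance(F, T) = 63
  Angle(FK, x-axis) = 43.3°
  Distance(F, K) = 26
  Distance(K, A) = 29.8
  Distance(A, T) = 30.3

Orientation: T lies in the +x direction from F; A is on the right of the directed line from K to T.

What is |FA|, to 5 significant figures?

34.711

Checks: FK at 43.30° ✓; |KA| = 29.80 ✓; |AT| = 30.30 ✓.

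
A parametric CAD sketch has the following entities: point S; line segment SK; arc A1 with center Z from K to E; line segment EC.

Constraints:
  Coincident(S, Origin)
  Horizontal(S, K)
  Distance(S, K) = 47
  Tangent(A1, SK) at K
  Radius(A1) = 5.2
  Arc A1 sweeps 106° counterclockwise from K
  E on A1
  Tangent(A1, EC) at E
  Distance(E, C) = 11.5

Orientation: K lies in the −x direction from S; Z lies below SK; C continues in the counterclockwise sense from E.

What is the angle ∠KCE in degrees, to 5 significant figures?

21.903°

S is at the origin; S and K share the same y with |SK| = 47.0 and K on the −x side, so K = (-47.000, 0.0000). Tangency of A1 to SK means the radius ZK is perpendicular to SK, so Z = K + (0, -5.2) = (-47.000, -5.2000). On A1, K sits at bearing 90° from Z; a 106° counterclockwise sweep puts E at bearing 196°, so E = Z + 5.2·(cos 196°, sin 196°) = (-51.999, -6.6333). Tangency of A1 to EC means the radius ZE is perpendicular to EC, so EC runs along (−sin 196°, cos 196°); with |EC| = 11.5, C = (-48.829, -17.688). Then cos ∠KCE = CK·CE / (|CK||CE|), giving 21.903°.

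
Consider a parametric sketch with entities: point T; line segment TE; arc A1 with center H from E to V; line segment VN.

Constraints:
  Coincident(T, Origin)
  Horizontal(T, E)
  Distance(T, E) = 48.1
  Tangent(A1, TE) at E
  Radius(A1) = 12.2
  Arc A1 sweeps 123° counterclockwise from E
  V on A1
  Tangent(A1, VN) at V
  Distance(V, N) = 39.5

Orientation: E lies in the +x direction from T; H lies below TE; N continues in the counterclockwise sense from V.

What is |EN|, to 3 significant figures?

53.2

T is at the origin; T and E share the same y with |TE| = 48.1 and E on the +x side, so E = (48.1, 0.00). A1 meets TE tangentially, so HE is at right angles to TE, so H = E + (0, -12.2) = (48.1, -12.2). On A1, E sits at bearing 90° from H; a 123° counterclockwise sweep puts V at bearing 213°, so V = H + 12.2·(cos 213°, sin 213°) = (37.9, -18.8). Since A1 is tangent to VN there, HV ⟂ VN, so VN runs along (−sin 213°, cos 213°); with |VN| = 39.5, N = (59.4, -52.0). Then |EN| = |N − E| = 53.2.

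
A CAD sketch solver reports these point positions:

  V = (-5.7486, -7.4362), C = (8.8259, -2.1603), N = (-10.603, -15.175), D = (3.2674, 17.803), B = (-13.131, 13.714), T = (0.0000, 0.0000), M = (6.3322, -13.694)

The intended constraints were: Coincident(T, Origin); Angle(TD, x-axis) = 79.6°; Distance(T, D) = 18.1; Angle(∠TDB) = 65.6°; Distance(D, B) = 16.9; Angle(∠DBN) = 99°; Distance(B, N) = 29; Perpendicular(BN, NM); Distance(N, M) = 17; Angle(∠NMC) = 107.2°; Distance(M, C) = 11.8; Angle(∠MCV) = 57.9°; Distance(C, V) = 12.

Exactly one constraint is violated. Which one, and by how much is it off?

Distance(C, V) = 12 — off by 3.50.

T = (0.00, 0.00) ✓; TD at 79.60° ✓; |TD| = 18.10 ✓; ∠TDB = 65.60° ✓; |DB| = 16.90 ✓; ∠DBN = 99.00° ✓; |BN| = 29.00 ✓; ∠(BN, NM) = 90.00° ✓; |NM| = 17.00 ✓; ∠NMC = 107.2° ✓; |MC| = 11.80 ✓; ∠MCV = 57.90° ✓; |CV| = 15.50 ✗.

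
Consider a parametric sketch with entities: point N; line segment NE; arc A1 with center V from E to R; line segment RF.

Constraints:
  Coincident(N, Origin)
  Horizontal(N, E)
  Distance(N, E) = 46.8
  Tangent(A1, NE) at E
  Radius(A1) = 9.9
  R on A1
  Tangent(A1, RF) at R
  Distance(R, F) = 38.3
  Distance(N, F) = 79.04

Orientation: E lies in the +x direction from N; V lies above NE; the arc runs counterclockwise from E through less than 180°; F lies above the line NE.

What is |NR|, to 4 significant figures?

56.98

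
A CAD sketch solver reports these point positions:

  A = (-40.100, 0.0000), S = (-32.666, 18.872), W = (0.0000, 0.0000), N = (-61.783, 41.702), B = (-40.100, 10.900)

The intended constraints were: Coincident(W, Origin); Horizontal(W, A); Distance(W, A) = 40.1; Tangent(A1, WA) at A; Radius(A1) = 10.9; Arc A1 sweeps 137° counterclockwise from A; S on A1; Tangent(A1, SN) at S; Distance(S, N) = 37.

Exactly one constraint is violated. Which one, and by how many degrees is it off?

Tangent(A1, SN) at S — off by 4.90°.

W = (0.00, 0.00) ✓; W.y = 0.00, A.y = 0.00 ✓; |WA| = 40.10 ✓; ∠(BA, AW) = 90.00° ✓; |BA| = 10.90 ✓; bearing(B→S) − bearing(B→A) = 137.0° ✓; |BS| = 10.90 ✓; ∠(BS, SN) = 85.10° ✗; |SN| = 37.00 ✓.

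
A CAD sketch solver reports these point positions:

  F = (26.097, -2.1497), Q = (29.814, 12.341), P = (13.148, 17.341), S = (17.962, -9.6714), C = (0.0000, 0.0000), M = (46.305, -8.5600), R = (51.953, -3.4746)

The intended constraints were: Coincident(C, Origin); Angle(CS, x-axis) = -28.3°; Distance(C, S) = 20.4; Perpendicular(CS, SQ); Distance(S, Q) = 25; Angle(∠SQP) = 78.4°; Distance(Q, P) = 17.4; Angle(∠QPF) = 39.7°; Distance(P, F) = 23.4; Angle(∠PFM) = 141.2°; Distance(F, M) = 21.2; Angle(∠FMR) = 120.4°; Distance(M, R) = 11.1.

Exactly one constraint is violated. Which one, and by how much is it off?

Distance(M, R) = 11.1 — off by 3.50.

C = (0.00, 0.00) ✓; CS at -28.30° ✓; |CS| = 20.40 ✓; ∠(CS, SQ) = 90.00° ✓; |SQ| = 25.00 ✓; ∠SQP = 78.40° ✓; |QP| = 17.40 ✓; ∠QPF = 39.70° ✓; |PF| = 23.40 ✓; ∠PFM = 141.2° ✓; |FM| = 21.20 ✓; ∠FMR = 120.4° ✓; |MR| = 7.600 ✗.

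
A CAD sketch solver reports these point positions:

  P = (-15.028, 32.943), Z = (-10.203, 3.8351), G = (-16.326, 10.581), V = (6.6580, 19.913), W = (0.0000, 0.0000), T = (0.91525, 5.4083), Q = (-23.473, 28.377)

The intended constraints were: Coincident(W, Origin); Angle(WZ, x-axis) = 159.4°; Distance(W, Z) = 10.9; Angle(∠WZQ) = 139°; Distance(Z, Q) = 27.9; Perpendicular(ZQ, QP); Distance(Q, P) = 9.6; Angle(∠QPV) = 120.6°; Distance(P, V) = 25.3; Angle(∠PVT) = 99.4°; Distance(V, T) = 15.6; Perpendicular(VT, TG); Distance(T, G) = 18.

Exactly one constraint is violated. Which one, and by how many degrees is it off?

Perpendicular(VT, TG) — off by 4.90°.

W = (0.00, 0.00) ✓; WZ at 159.4° ✓; |WZ| = 10.90 ✓; ∠WZQ = 139.0° ✓; |ZQ| = 27.90 ✓; ∠(ZQ, QP) = 90.00° ✓; |QP| = 9.600 ✓; ∠QPV = 120.6° ✓; |PV| = 25.30 ✓; ∠PVT = 99.40° ✓; |VT| = 15.60 ✓; ∠(VT, TG) = 85.10° ✗; |TG| = 18.00 ✓.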